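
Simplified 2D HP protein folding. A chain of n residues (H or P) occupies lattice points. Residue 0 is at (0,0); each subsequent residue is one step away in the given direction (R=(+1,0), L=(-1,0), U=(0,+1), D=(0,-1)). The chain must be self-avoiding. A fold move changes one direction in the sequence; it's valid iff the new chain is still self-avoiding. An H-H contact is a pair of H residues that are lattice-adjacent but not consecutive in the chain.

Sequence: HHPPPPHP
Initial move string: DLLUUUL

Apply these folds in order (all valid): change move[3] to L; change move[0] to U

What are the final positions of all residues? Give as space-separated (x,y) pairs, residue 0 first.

Answer: (0,0) (0,1) (-1,1) (-2,1) (-3,1) (-3,2) (-3,3) (-4,3)

Derivation:
Initial moves: DLLUUUL
Fold: move[3]->L => DLLLUUL (positions: [(0, 0), (0, -1), (-1, -1), (-2, -1), (-3, -1), (-3, 0), (-3, 1), (-4, 1)])
Fold: move[0]->U => ULLLUUL (positions: [(0, 0), (0, 1), (-1, 1), (-2, 1), (-3, 1), (-3, 2), (-3, 3), (-4, 3)])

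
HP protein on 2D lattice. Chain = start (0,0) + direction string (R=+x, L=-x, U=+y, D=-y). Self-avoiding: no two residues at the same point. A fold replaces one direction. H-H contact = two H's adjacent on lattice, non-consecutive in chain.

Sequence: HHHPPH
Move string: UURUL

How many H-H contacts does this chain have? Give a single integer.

Answer: 1

Derivation:
Positions: [(0, 0), (0, 1), (0, 2), (1, 2), (1, 3), (0, 3)]
H-H contact: residue 2 @(0,2) - residue 5 @(0, 3)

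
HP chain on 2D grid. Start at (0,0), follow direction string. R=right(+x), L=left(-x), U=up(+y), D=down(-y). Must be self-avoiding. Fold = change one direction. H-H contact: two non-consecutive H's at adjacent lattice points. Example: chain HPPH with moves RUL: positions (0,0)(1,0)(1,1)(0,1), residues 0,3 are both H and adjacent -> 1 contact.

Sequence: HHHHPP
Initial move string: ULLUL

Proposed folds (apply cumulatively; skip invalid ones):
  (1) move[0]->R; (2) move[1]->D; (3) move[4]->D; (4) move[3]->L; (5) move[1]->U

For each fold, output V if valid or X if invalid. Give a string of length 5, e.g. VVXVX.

Initial: ULLUL -> [(0, 0), (0, 1), (-1, 1), (-2, 1), (-2, 2), (-3, 2)]
Fold 1: move[0]->R => RLLUL INVALID (collision), skipped
Fold 2: move[1]->D => UDLUL INVALID (collision), skipped
Fold 3: move[4]->D => ULLUD INVALID (collision), skipped
Fold 4: move[3]->L => ULLLL VALID
Fold 5: move[1]->U => UULLL VALID

Answer: XXXVV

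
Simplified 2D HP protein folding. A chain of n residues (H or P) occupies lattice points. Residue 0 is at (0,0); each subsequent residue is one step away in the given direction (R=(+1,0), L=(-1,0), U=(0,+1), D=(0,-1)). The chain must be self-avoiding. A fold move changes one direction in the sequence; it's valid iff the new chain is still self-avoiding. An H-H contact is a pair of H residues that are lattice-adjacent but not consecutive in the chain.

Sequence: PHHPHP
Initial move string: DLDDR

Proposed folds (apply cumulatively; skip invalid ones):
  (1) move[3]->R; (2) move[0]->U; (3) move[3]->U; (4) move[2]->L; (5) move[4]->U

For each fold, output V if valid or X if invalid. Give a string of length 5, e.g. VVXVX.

Initial: DLDDR -> [(0, 0), (0, -1), (-1, -1), (-1, -2), (-1, -3), (0, -3)]
Fold 1: move[3]->R => DLDRR VALID
Fold 2: move[0]->U => ULDRR INVALID (collision), skipped
Fold 3: move[3]->U => DLDUR INVALID (collision), skipped
Fold 4: move[2]->L => DLLRR INVALID (collision), skipped
Fold 5: move[4]->U => DLDRU INVALID (collision), skipped

Answer: VXXXX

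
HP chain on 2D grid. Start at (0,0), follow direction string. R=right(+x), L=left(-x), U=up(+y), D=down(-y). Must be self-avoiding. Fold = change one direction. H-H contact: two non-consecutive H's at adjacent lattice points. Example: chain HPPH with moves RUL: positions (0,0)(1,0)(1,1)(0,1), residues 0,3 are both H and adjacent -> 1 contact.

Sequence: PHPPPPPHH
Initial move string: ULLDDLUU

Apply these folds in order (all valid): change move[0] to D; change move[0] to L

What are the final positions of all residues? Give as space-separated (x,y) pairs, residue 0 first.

Answer: (0,0) (-1,0) (-2,0) (-3,0) (-3,-1) (-3,-2) (-4,-2) (-4,-1) (-4,0)

Derivation:
Initial moves: ULLDDLUU
Fold: move[0]->D => DLLDDLUU (positions: [(0, 0), (0, -1), (-1, -1), (-2, -1), (-2, -2), (-2, -3), (-3, -3), (-3, -2), (-3, -1)])
Fold: move[0]->L => LLLDDLUU (positions: [(0, 0), (-1, 0), (-2, 0), (-3, 0), (-3, -1), (-3, -2), (-4, -2), (-4, -1), (-4, 0)])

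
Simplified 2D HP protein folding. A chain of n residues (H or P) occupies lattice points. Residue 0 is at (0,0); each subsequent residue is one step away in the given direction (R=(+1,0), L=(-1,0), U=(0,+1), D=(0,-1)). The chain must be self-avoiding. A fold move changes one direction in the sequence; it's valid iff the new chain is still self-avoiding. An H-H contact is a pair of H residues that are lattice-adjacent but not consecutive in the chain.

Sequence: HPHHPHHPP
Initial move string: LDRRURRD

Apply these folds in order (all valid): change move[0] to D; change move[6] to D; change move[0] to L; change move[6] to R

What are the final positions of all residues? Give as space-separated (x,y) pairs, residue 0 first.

Initial moves: LDRRURRD
Fold: move[0]->D => DDRRURRD (positions: [(0, 0), (0, -1), (0, -2), (1, -2), (2, -2), (2, -1), (3, -1), (4, -1), (4, -2)])
Fold: move[6]->D => DDRRURDD (positions: [(0, 0), (0, -1), (0, -2), (1, -2), (2, -2), (2, -1), (3, -1), (3, -2), (3, -3)])
Fold: move[0]->L => LDRRURDD (positions: [(0, 0), (-1, 0), (-1, -1), (0, -1), (1, -1), (1, 0), (2, 0), (2, -1), (2, -2)])
Fold: move[6]->R => LDRRURRD (positions: [(0, 0), (-1, 0), (-1, -1), (0, -1), (1, -1), (1, 0), (2, 0), (3, 0), (3, -1)])

Answer: (0,0) (-1,0) (-1,-1) (0,-1) (1,-1) (1,0) (2,0) (3,0) (3,-1)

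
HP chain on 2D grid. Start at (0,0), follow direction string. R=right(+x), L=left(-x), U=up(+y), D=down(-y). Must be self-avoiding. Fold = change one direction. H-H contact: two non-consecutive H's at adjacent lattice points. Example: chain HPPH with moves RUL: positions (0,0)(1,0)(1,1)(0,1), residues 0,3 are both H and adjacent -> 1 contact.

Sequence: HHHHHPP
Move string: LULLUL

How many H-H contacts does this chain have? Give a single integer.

Positions: [(0, 0), (-1, 0), (-1, 1), (-2, 1), (-3, 1), (-3, 2), (-4, 2)]
No H-H contacts found.

Answer: 0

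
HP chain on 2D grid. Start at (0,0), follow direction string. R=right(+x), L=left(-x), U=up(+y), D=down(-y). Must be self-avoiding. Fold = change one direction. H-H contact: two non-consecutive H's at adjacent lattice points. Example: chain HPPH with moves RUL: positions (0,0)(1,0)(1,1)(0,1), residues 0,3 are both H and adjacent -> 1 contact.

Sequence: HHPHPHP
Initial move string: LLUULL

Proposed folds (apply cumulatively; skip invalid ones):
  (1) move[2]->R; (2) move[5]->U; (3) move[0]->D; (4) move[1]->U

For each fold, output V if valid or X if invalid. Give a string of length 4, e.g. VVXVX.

Answer: XVVX

Derivation:
Initial: LLUULL -> [(0, 0), (-1, 0), (-2, 0), (-2, 1), (-2, 2), (-3, 2), (-4, 2)]
Fold 1: move[2]->R => LLRULL INVALID (collision), skipped
Fold 2: move[5]->U => LLUULU VALID
Fold 3: move[0]->D => DLUULU VALID
Fold 4: move[1]->U => DUUULU INVALID (collision), skipped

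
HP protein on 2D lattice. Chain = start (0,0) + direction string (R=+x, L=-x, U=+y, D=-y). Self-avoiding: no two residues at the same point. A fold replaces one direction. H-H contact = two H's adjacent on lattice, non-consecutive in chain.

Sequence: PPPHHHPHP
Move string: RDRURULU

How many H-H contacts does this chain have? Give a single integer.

Positions: [(0, 0), (1, 0), (1, -1), (2, -1), (2, 0), (3, 0), (3, 1), (2, 1), (2, 2)]
H-H contact: residue 4 @(2,0) - residue 7 @(2, 1)

Answer: 1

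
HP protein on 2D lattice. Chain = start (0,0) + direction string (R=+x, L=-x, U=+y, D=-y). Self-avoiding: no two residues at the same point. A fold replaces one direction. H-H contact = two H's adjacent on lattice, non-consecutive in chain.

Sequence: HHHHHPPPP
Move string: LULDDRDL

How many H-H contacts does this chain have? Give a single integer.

Answer: 1

Derivation:
Positions: [(0, 0), (-1, 0), (-1, 1), (-2, 1), (-2, 0), (-2, -1), (-1, -1), (-1, -2), (-2, -2)]
H-H contact: residue 1 @(-1,0) - residue 4 @(-2, 0)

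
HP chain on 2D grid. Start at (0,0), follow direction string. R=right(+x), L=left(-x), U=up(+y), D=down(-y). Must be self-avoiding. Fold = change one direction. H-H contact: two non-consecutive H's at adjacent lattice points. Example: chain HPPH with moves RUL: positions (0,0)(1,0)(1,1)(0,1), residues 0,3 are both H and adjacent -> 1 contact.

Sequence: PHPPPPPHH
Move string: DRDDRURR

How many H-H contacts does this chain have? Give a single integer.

Answer: 0

Derivation:
Positions: [(0, 0), (0, -1), (1, -1), (1, -2), (1, -3), (2, -3), (2, -2), (3, -2), (4, -2)]
No H-H contacts found.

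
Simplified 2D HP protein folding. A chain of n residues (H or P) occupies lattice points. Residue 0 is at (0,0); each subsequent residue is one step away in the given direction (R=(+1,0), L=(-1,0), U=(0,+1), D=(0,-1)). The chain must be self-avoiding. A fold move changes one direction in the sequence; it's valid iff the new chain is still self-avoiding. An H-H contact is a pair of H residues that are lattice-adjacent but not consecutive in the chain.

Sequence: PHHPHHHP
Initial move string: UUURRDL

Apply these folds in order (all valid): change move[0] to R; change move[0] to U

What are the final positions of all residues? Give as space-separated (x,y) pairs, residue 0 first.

Initial moves: UUURRDL
Fold: move[0]->R => RUURRDL (positions: [(0, 0), (1, 0), (1, 1), (1, 2), (2, 2), (3, 2), (3, 1), (2, 1)])
Fold: move[0]->U => UUURRDL (positions: [(0, 0), (0, 1), (0, 2), (0, 3), (1, 3), (2, 3), (2, 2), (1, 2)])

Answer: (0,0) (0,1) (0,2) (0,3) (1,3) (2,3) (2,2) (1,2)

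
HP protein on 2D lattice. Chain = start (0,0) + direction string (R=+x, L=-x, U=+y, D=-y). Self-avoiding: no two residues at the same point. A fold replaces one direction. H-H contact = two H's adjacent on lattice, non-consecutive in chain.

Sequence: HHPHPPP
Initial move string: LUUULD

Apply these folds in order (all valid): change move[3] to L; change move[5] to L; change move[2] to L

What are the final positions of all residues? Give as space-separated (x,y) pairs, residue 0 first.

Answer: (0,0) (-1,0) (-1,1) (-2,1) (-3,1) (-4,1) (-5,1)

Derivation:
Initial moves: LUUULD
Fold: move[3]->L => LUULLD (positions: [(0, 0), (-1, 0), (-1, 1), (-1, 2), (-2, 2), (-3, 2), (-3, 1)])
Fold: move[5]->L => LUULLL (positions: [(0, 0), (-1, 0), (-1, 1), (-1, 2), (-2, 2), (-3, 2), (-4, 2)])
Fold: move[2]->L => LULLLL (positions: [(0, 0), (-1, 0), (-1, 1), (-2, 1), (-3, 1), (-4, 1), (-5, 1)])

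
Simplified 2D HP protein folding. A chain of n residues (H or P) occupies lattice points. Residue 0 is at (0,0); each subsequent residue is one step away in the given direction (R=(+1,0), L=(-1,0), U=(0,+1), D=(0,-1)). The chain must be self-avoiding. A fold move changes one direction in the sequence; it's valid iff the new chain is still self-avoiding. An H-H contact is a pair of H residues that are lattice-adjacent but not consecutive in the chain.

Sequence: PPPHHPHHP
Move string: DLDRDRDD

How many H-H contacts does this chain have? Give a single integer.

Positions: [(0, 0), (0, -1), (-1, -1), (-1, -2), (0, -2), (0, -3), (1, -3), (1, -4), (1, -5)]
No H-H contacts found.

Answer: 0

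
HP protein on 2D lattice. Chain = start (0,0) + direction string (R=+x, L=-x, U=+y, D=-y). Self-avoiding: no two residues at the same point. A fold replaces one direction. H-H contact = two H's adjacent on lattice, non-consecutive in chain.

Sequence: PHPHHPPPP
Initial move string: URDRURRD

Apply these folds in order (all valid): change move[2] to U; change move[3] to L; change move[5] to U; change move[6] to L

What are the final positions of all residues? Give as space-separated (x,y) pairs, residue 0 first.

Answer: (0,0) (0,1) (1,1) (1,2) (0,2) (0,3) (0,4) (-1,4) (-1,3)

Derivation:
Initial moves: URDRURRD
Fold: move[2]->U => URURURRD (positions: [(0, 0), (0, 1), (1, 1), (1, 2), (2, 2), (2, 3), (3, 3), (4, 3), (4, 2)])
Fold: move[3]->L => URULURRD (positions: [(0, 0), (0, 1), (1, 1), (1, 2), (0, 2), (0, 3), (1, 3), (2, 3), (2, 2)])
Fold: move[5]->U => URULUURD (positions: [(0, 0), (0, 1), (1, 1), (1, 2), (0, 2), (0, 3), (0, 4), (1, 4), (1, 3)])
Fold: move[6]->L => URULUULD (positions: [(0, 0), (0, 1), (1, 1), (1, 2), (0, 2), (0, 3), (0, 4), (-1, 4), (-1, 3)])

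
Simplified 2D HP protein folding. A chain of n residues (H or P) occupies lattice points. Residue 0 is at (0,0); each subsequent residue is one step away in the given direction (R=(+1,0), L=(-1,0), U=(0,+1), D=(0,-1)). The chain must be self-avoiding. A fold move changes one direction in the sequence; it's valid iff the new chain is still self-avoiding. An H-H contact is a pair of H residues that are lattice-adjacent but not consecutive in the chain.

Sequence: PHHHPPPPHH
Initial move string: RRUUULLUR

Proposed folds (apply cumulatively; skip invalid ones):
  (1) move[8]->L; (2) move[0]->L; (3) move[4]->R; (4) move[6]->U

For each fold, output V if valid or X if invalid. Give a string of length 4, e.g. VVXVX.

Initial: RRUUULLUR -> [(0, 0), (1, 0), (2, 0), (2, 1), (2, 2), (2, 3), (1, 3), (0, 3), (0, 4), (1, 4)]
Fold 1: move[8]->L => RRUUULLUL VALID
Fold 2: move[0]->L => LRUUULLUL INVALID (collision), skipped
Fold 3: move[4]->R => RRUURLLUL INVALID (collision), skipped
Fold 4: move[6]->U => RRUUULUUL VALID

Answer: VXXV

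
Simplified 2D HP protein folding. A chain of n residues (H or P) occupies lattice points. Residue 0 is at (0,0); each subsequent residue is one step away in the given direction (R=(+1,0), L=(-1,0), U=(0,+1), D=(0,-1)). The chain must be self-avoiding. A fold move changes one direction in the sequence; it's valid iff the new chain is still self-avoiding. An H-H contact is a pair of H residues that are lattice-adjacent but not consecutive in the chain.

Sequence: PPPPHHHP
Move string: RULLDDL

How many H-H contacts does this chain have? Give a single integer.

Answer: 0

Derivation:
Positions: [(0, 0), (1, 0), (1, 1), (0, 1), (-1, 1), (-1, 0), (-1, -1), (-2, -1)]
No H-H contacts found.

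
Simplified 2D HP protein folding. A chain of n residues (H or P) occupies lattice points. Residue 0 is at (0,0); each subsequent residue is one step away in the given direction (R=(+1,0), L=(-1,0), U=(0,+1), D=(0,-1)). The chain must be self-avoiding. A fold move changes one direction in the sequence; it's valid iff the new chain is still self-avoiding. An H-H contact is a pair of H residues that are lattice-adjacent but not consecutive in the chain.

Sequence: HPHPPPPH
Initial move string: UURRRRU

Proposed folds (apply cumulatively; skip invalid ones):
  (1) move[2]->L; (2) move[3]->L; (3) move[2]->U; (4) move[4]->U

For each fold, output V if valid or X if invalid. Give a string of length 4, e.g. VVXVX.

Initial: UURRRRU -> [(0, 0), (0, 1), (0, 2), (1, 2), (2, 2), (3, 2), (4, 2), (4, 3)]
Fold 1: move[2]->L => UULRRRU INVALID (collision), skipped
Fold 2: move[3]->L => UURLRRU INVALID (collision), skipped
Fold 3: move[2]->U => UUURRRU VALID
Fold 4: move[4]->U => UUURURU VALID

Answer: XXVV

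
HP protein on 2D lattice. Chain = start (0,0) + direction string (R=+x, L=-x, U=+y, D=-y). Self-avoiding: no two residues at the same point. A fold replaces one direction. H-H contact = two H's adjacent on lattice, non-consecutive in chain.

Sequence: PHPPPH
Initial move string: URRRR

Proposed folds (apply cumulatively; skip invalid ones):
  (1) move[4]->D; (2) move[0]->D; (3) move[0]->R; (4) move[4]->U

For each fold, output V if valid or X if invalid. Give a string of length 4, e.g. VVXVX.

Initial: URRRR -> [(0, 0), (0, 1), (1, 1), (2, 1), (3, 1), (4, 1)]
Fold 1: move[4]->D => URRRD VALID
Fold 2: move[0]->D => DRRRD VALID
Fold 3: move[0]->R => RRRRD VALID
Fold 4: move[4]->U => RRRRU VALID

Answer: VVVV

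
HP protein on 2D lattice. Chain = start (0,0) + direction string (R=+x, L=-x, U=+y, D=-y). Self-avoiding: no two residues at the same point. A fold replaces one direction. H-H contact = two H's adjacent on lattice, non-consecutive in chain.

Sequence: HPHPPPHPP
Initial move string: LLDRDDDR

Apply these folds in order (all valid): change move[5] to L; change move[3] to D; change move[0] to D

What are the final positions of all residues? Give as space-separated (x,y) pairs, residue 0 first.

Initial moves: LLDRDDDR
Fold: move[5]->L => LLDRDLDR (positions: [(0, 0), (-1, 0), (-2, 0), (-2, -1), (-1, -1), (-1, -2), (-2, -2), (-2, -3), (-1, -3)])
Fold: move[3]->D => LLDDDLDR (positions: [(0, 0), (-1, 0), (-2, 0), (-2, -1), (-2, -2), (-2, -3), (-3, -3), (-3, -4), (-2, -4)])
Fold: move[0]->D => DLDDDLDR (positions: [(0, 0), (0, -1), (-1, -1), (-1, -2), (-1, -3), (-1, -4), (-2, -4), (-2, -5), (-1, -5)])

Answer: (0,0) (0,-1) (-1,-1) (-1,-2) (-1,-3) (-1,-4) (-2,-4) (-2,-5) (-1,-5)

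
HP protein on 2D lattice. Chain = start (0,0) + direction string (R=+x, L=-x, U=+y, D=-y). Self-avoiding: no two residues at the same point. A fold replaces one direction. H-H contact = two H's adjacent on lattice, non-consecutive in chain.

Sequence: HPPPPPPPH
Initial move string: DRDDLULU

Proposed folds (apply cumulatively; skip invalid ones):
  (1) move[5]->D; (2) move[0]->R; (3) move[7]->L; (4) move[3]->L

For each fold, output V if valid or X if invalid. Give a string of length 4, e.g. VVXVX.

Answer: VVVV

Derivation:
Initial: DRDDLULU -> [(0, 0), (0, -1), (1, -1), (1, -2), (1, -3), (0, -3), (0, -2), (-1, -2), (-1, -1)]
Fold 1: move[5]->D => DRDDLDLU VALID
Fold 2: move[0]->R => RRDDLDLU VALID
Fold 3: move[7]->L => RRDDLDLL VALID
Fold 4: move[3]->L => RRDLLDLL VALID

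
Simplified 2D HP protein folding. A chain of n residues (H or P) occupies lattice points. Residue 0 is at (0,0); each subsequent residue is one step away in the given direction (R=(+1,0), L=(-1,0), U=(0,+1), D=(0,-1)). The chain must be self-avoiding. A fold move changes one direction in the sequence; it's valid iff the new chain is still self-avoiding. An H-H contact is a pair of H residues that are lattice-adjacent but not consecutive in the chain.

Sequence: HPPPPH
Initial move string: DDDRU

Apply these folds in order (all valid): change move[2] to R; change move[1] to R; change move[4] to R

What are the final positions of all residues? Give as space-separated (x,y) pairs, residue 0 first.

Answer: (0,0) (0,-1) (1,-1) (2,-1) (3,-1) (4,-1)

Derivation:
Initial moves: DDDRU
Fold: move[2]->R => DDRRU (positions: [(0, 0), (0, -1), (0, -2), (1, -2), (2, -2), (2, -1)])
Fold: move[1]->R => DRRRU (positions: [(0, 0), (0, -1), (1, -1), (2, -1), (3, -1), (3, 0)])
Fold: move[4]->R => DRRRR (positions: [(0, 0), (0, -1), (1, -1), (2, -1), (3, -1), (4, -1)])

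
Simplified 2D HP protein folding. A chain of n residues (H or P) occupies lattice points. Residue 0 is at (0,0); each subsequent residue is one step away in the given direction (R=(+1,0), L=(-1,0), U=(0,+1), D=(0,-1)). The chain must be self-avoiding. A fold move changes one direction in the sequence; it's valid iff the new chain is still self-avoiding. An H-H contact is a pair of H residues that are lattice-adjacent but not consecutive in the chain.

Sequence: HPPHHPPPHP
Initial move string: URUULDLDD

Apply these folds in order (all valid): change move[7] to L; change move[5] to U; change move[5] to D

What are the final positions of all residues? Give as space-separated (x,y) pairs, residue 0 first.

Answer: (0,0) (0,1) (1,1) (1,2) (1,3) (0,3) (0,2) (-1,2) (-2,2) (-2,1)

Derivation:
Initial moves: URUULDLDD
Fold: move[7]->L => URUULDLLD (positions: [(0, 0), (0, 1), (1, 1), (1, 2), (1, 3), (0, 3), (0, 2), (-1, 2), (-2, 2), (-2, 1)])
Fold: move[5]->U => URUULULLD (positions: [(0, 0), (0, 1), (1, 1), (1, 2), (1, 3), (0, 3), (0, 4), (-1, 4), (-2, 4), (-2, 3)])
Fold: move[5]->D => URUULDLLD (positions: [(0, 0), (0, 1), (1, 1), (1, 2), (1, 3), (0, 3), (0, 2), (-1, 2), (-2, 2), (-2, 1)])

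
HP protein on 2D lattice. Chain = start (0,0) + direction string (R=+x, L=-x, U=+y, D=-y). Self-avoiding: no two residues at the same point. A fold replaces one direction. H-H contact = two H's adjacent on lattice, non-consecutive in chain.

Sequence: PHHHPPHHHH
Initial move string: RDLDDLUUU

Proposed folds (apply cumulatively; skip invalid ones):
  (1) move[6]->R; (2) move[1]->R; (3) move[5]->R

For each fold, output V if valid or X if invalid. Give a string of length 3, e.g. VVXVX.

Initial: RDLDDLUUU -> [(0, 0), (1, 0), (1, -1), (0, -1), (0, -2), (0, -3), (-1, -3), (-1, -2), (-1, -1), (-1, 0)]
Fold 1: move[6]->R => RDLDDLRUU INVALID (collision), skipped
Fold 2: move[1]->R => RRLDDLUUU INVALID (collision), skipped
Fold 3: move[5]->R => RDLDDRUUU INVALID (collision), skipped

Answer: XXX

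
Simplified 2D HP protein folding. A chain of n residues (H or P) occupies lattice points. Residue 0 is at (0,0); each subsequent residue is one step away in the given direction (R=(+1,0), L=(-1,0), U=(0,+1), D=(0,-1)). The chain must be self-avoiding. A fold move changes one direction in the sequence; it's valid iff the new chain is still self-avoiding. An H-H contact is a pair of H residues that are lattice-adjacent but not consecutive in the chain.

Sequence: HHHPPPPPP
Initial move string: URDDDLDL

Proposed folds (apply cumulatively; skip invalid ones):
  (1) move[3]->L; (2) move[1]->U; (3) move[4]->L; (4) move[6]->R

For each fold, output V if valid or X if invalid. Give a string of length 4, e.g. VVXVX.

Answer: XXVX

Derivation:
Initial: URDDDLDL -> [(0, 0), (0, 1), (1, 1), (1, 0), (1, -1), (1, -2), (0, -2), (0, -3), (-1, -3)]
Fold 1: move[3]->L => URDLDLDL INVALID (collision), skipped
Fold 2: move[1]->U => UUDDDLDL INVALID (collision), skipped
Fold 3: move[4]->L => URDDLLDL VALID
Fold 4: move[6]->R => URDDLLRL INVALID (collision), skipped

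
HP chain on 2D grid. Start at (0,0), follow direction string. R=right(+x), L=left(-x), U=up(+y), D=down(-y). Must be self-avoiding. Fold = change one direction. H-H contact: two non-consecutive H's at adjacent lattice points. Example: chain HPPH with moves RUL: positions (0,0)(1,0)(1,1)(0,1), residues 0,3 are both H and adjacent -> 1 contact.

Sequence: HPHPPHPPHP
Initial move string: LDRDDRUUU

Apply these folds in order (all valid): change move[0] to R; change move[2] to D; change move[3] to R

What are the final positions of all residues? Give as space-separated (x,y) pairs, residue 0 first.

Answer: (0,0) (1,0) (1,-1) (1,-2) (2,-2) (2,-3) (3,-3) (3,-2) (3,-1) (3,0)

Derivation:
Initial moves: LDRDDRUUU
Fold: move[0]->R => RDRDDRUUU (positions: [(0, 0), (1, 0), (1, -1), (2, -1), (2, -2), (2, -3), (3, -3), (3, -2), (3, -1), (3, 0)])
Fold: move[2]->D => RDDDDRUUU (positions: [(0, 0), (1, 0), (1, -1), (1, -2), (1, -3), (1, -4), (2, -4), (2, -3), (2, -2), (2, -1)])
Fold: move[3]->R => RDDRDRUUU (positions: [(0, 0), (1, 0), (1, -1), (1, -2), (2, -2), (2, -3), (3, -3), (3, -2), (3, -1), (3, 0)])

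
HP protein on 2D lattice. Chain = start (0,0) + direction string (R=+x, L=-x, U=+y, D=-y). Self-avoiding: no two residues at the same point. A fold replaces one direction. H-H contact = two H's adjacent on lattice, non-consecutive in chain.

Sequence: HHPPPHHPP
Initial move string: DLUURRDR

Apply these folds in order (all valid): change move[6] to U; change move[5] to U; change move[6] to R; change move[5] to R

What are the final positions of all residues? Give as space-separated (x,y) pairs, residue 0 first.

Initial moves: DLUURRDR
Fold: move[6]->U => DLUURRUR (positions: [(0, 0), (0, -1), (-1, -1), (-1, 0), (-1, 1), (0, 1), (1, 1), (1, 2), (2, 2)])
Fold: move[5]->U => DLUURUUR (positions: [(0, 0), (0, -1), (-1, -1), (-1, 0), (-1, 1), (0, 1), (0, 2), (0, 3), (1, 3)])
Fold: move[6]->R => DLUURURR (positions: [(0, 0), (0, -1), (-1, -1), (-1, 0), (-1, 1), (0, 1), (0, 2), (1, 2), (2, 2)])
Fold: move[5]->R => DLUURRRR (positions: [(0, 0), (0, -1), (-1, -1), (-1, 0), (-1, 1), (0, 1), (1, 1), (2, 1), (3, 1)])

Answer: (0,0) (0,-1) (-1,-1) (-1,0) (-1,1) (0,1) (1,1) (2,1) (3,1)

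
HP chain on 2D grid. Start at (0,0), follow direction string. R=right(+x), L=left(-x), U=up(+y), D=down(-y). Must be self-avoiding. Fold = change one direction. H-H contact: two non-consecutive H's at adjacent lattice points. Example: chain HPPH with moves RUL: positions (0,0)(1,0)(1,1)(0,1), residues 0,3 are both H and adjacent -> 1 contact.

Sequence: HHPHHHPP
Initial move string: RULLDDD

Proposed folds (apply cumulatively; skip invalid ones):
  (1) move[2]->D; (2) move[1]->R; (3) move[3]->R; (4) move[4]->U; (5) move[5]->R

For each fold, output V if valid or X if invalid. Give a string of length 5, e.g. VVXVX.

Initial: RULLDDD -> [(0, 0), (1, 0), (1, 1), (0, 1), (-1, 1), (-1, 0), (-1, -1), (-1, -2)]
Fold 1: move[2]->D => RUDLDDD INVALID (collision), skipped
Fold 2: move[1]->R => RRLLDDD INVALID (collision), skipped
Fold 3: move[3]->R => RULRDDD INVALID (collision), skipped
Fold 4: move[4]->U => RULLUDD INVALID (collision), skipped
Fold 5: move[5]->R => RULLDRD INVALID (collision), skipped

Answer: XXXXX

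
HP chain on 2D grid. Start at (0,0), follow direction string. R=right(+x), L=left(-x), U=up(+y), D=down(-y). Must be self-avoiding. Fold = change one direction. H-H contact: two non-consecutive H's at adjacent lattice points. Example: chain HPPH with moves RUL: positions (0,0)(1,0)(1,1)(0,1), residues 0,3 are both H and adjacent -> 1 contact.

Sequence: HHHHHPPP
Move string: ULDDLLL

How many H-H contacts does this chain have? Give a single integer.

Answer: 1

Derivation:
Positions: [(0, 0), (0, 1), (-1, 1), (-1, 0), (-1, -1), (-2, -1), (-3, -1), (-4, -1)]
H-H contact: residue 0 @(0,0) - residue 3 @(-1, 0)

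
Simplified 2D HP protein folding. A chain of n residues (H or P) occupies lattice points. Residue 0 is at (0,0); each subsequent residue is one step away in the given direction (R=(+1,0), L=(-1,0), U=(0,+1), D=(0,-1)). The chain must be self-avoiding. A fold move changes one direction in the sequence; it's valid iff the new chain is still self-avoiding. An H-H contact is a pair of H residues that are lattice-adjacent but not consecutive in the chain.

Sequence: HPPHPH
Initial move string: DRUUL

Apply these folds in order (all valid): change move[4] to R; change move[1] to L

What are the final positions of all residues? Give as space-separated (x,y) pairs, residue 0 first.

Answer: (0,0) (0,-1) (-1,-1) (-1,0) (-1,1) (0,1)

Derivation:
Initial moves: DRUUL
Fold: move[4]->R => DRUUR (positions: [(0, 0), (0, -1), (1, -1), (1, 0), (1, 1), (2, 1)])
Fold: move[1]->L => DLUUR (positions: [(0, 0), (0, -1), (-1, -1), (-1, 0), (-1, 1), (0, 1)])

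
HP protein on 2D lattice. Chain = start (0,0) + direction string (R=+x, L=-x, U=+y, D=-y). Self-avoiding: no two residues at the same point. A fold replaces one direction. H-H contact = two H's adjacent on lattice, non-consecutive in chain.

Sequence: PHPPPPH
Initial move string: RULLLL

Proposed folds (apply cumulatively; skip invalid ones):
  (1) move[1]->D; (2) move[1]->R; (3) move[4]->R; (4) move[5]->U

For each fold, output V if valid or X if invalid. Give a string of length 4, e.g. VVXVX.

Answer: VXXV

Derivation:
Initial: RULLLL -> [(0, 0), (1, 0), (1, 1), (0, 1), (-1, 1), (-2, 1), (-3, 1)]
Fold 1: move[1]->D => RDLLLL VALID
Fold 2: move[1]->R => RRLLLL INVALID (collision), skipped
Fold 3: move[4]->R => RDLLRL INVALID (collision), skipped
Fold 4: move[5]->U => RDLLLU VALID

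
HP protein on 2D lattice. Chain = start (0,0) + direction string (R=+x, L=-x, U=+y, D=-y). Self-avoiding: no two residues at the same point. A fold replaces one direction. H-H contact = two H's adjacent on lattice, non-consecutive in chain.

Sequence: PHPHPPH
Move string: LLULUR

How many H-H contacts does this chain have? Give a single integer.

Answer: 1

Derivation:
Positions: [(0, 0), (-1, 0), (-2, 0), (-2, 1), (-3, 1), (-3, 2), (-2, 2)]
H-H contact: residue 3 @(-2,1) - residue 6 @(-2, 2)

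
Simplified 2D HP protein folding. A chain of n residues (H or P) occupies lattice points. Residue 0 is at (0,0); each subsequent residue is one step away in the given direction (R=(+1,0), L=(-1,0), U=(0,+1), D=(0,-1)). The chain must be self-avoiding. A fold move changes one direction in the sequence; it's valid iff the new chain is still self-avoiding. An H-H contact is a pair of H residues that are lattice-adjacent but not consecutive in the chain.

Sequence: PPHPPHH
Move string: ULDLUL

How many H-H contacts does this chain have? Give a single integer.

Answer: 1

Derivation:
Positions: [(0, 0), (0, 1), (-1, 1), (-1, 0), (-2, 0), (-2, 1), (-3, 1)]
H-H contact: residue 2 @(-1,1) - residue 5 @(-2, 1)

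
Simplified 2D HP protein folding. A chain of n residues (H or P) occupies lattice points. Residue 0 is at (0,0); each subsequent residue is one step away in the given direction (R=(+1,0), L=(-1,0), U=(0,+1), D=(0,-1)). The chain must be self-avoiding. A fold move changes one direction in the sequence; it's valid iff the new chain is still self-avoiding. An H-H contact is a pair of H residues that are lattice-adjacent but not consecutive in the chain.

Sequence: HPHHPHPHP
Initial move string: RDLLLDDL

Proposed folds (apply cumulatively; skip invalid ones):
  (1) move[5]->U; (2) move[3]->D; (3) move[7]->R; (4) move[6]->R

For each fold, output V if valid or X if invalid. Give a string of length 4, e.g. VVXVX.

Initial: RDLLLDDL -> [(0, 0), (1, 0), (1, -1), (0, -1), (-1, -1), (-2, -1), (-2, -2), (-2, -3), (-3, -3)]
Fold 1: move[5]->U => RDLLLUDL INVALID (collision), skipped
Fold 2: move[3]->D => RDLDLDDL VALID
Fold 3: move[7]->R => RDLDLDDR VALID
Fold 4: move[6]->R => RDLDLDRR VALID

Answer: XVVV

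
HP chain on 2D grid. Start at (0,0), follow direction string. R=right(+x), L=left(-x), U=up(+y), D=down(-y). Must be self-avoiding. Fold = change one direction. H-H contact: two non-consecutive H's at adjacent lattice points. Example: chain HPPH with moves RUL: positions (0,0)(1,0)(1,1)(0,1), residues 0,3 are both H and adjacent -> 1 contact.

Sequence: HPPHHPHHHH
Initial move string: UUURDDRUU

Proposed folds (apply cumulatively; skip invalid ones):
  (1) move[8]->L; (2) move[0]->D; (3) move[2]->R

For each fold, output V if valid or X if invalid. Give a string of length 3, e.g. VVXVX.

Answer: XXV

Derivation:
Initial: UUURDDRUU -> [(0, 0), (0, 1), (0, 2), (0, 3), (1, 3), (1, 2), (1, 1), (2, 1), (2, 2), (2, 3)]
Fold 1: move[8]->L => UUURDDRUL INVALID (collision), skipped
Fold 2: move[0]->D => DUURDDRUU INVALID (collision), skipped
Fold 3: move[2]->R => UURRDDRUU VALID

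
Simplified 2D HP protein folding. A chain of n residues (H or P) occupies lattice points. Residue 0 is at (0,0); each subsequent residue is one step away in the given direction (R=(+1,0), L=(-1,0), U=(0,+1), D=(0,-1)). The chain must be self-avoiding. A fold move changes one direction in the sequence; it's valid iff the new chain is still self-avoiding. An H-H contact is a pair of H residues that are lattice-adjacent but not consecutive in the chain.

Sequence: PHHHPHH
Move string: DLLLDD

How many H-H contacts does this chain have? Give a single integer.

Positions: [(0, 0), (0, -1), (-1, -1), (-2, -1), (-3, -1), (-3, -2), (-3, -3)]
No H-H contacts found.

Answer: 0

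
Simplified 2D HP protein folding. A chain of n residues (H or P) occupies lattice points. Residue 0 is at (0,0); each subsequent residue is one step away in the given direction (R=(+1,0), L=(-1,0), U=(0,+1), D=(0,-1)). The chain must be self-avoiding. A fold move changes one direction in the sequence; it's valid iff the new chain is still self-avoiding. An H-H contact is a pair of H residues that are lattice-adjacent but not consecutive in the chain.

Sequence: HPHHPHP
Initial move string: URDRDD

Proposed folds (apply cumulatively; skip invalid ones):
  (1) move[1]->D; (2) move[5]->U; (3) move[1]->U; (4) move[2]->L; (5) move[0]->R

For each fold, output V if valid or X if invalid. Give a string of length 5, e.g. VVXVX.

Answer: XXXXV

Derivation:
Initial: URDRDD -> [(0, 0), (0, 1), (1, 1), (1, 0), (2, 0), (2, -1), (2, -2)]
Fold 1: move[1]->D => UDDRDD INVALID (collision), skipped
Fold 2: move[5]->U => URDRDU INVALID (collision), skipped
Fold 3: move[1]->U => UUDRDD INVALID (collision), skipped
Fold 4: move[2]->L => URLRDD INVALID (collision), skipped
Fold 5: move[0]->R => RRDRDD VALID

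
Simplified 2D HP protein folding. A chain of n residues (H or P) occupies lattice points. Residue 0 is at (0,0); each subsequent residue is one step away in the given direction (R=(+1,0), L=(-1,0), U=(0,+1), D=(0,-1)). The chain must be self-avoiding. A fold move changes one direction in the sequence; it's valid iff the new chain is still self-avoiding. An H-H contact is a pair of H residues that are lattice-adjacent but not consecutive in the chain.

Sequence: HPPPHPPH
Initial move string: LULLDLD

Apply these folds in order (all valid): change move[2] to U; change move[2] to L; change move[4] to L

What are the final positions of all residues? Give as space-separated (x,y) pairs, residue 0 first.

Initial moves: LULLDLD
Fold: move[2]->U => LUULDLD (positions: [(0, 0), (-1, 0), (-1, 1), (-1, 2), (-2, 2), (-2, 1), (-3, 1), (-3, 0)])
Fold: move[2]->L => LULLDLD (positions: [(0, 0), (-1, 0), (-1, 1), (-2, 1), (-3, 1), (-3, 0), (-4, 0), (-4, -1)])
Fold: move[4]->L => LULLLLD (positions: [(0, 0), (-1, 0), (-1, 1), (-2, 1), (-3, 1), (-4, 1), (-5, 1), (-5, 0)])

Answer: (0,0) (-1,0) (-1,1) (-2,1) (-3,1) (-4,1) (-5,1) (-5,0)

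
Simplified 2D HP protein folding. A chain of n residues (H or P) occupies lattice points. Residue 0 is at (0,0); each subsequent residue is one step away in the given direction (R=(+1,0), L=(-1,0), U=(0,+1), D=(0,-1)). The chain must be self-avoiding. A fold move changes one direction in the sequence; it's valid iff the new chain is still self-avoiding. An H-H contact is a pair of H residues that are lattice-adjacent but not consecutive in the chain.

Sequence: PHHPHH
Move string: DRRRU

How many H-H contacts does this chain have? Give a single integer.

Positions: [(0, 0), (0, -1), (1, -1), (2, -1), (3, -1), (3, 0)]
No H-H contacts found.

Answer: 0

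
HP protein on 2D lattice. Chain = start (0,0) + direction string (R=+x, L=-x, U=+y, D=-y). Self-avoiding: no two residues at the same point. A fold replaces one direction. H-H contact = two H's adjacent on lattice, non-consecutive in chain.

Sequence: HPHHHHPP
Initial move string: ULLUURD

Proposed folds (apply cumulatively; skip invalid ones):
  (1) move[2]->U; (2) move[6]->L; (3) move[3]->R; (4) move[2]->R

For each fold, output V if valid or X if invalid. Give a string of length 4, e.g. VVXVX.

Initial: ULLUURD -> [(0, 0), (0, 1), (-1, 1), (-2, 1), (-2, 2), (-2, 3), (-1, 3), (-1, 2)]
Fold 1: move[2]->U => ULUUURD VALID
Fold 2: move[6]->L => ULUUURL INVALID (collision), skipped
Fold 3: move[3]->R => ULURURD VALID
Fold 4: move[2]->R => ULRRURD INVALID (collision), skipped

Answer: VXVX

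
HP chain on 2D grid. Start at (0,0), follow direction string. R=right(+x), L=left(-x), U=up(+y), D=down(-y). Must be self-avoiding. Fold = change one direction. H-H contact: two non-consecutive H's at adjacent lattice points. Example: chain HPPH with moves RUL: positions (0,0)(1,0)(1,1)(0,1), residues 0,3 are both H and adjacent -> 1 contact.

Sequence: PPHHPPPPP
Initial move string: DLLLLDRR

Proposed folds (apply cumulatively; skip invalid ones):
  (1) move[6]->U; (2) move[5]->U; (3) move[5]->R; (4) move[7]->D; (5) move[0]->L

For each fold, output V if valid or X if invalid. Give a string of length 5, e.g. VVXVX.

Answer: XVXXV

Derivation:
Initial: DLLLLDRR -> [(0, 0), (0, -1), (-1, -1), (-2, -1), (-3, -1), (-4, -1), (-4, -2), (-3, -2), (-2, -2)]
Fold 1: move[6]->U => DLLLLDUR INVALID (collision), skipped
Fold 2: move[5]->U => DLLLLURR VALID
Fold 3: move[5]->R => DLLLLRRR INVALID (collision), skipped
Fold 4: move[7]->D => DLLLLURD INVALID (collision), skipped
Fold 5: move[0]->L => LLLLLURR VALID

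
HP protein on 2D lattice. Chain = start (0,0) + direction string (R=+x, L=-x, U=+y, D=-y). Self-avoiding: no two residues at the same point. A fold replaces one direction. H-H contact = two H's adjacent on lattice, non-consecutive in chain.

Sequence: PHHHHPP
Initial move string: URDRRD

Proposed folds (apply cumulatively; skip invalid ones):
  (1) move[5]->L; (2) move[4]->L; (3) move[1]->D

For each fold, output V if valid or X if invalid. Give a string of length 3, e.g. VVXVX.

Answer: XXX

Derivation:
Initial: URDRRD -> [(0, 0), (0, 1), (1, 1), (1, 0), (2, 0), (3, 0), (3, -1)]
Fold 1: move[5]->L => URDRRL INVALID (collision), skipped
Fold 2: move[4]->L => URDRLD INVALID (collision), skipped
Fold 3: move[1]->D => UDDRRD INVALID (collision), skipped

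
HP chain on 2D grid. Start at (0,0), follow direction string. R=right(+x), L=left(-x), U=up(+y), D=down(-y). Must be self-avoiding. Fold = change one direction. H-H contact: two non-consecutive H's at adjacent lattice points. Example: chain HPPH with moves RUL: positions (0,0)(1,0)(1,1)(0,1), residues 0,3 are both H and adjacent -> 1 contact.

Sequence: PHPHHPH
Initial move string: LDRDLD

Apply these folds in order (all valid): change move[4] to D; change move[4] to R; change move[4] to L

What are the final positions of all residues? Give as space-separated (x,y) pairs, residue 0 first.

Answer: (0,0) (-1,0) (-1,-1) (0,-1) (0,-2) (-1,-2) (-1,-3)

Derivation:
Initial moves: LDRDLD
Fold: move[4]->D => LDRDDD (positions: [(0, 0), (-1, 0), (-1, -1), (0, -1), (0, -2), (0, -3), (0, -4)])
Fold: move[4]->R => LDRDRD (positions: [(0, 0), (-1, 0), (-1, -1), (0, -1), (0, -2), (1, -2), (1, -3)])
Fold: move[4]->L => LDRDLD (positions: [(0, 0), (-1, 0), (-1, -1), (0, -1), (0, -2), (-1, -2), (-1, -3)])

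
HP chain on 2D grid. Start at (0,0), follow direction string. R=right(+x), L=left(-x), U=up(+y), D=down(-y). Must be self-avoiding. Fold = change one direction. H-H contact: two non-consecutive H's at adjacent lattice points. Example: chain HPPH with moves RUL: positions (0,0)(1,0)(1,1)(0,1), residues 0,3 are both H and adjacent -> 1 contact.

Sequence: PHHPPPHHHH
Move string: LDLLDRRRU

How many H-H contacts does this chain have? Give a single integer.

Answer: 2

Derivation:
Positions: [(0, 0), (-1, 0), (-1, -1), (-2, -1), (-3, -1), (-3, -2), (-2, -2), (-1, -2), (0, -2), (0, -1)]
H-H contact: residue 2 @(-1,-1) - residue 9 @(0, -1)
H-H contact: residue 2 @(-1,-1) - residue 7 @(-1, -2)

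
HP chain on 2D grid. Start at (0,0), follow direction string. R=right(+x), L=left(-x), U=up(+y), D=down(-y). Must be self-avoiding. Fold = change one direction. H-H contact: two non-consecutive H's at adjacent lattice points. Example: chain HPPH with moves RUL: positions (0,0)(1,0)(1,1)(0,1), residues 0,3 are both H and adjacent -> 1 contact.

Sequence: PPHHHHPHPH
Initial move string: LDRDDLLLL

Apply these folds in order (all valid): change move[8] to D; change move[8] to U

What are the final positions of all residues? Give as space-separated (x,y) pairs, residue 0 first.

Answer: (0,0) (-1,0) (-1,-1) (0,-1) (0,-2) (0,-3) (-1,-3) (-2,-3) (-3,-3) (-3,-2)

Derivation:
Initial moves: LDRDDLLLL
Fold: move[8]->D => LDRDDLLLD (positions: [(0, 0), (-1, 0), (-1, -1), (0, -1), (0, -2), (0, -3), (-1, -3), (-2, -3), (-3, -3), (-3, -4)])
Fold: move[8]->U => LDRDDLLLU (positions: [(0, 0), (-1, 0), (-1, -1), (0, -1), (0, -2), (0, -3), (-1, -3), (-2, -3), (-3, -3), (-3, -2)])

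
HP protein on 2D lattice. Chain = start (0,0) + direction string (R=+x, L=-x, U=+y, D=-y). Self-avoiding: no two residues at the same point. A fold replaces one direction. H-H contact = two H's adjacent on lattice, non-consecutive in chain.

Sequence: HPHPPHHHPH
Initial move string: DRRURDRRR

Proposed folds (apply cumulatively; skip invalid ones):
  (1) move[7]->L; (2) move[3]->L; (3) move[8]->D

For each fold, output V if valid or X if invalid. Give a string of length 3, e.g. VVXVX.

Initial: DRRURDRRR -> [(0, 0), (0, -1), (1, -1), (2, -1), (2, 0), (3, 0), (3, -1), (4, -1), (5, -1), (6, -1)]
Fold 1: move[7]->L => DRRURDRLR INVALID (collision), skipped
Fold 2: move[3]->L => DRRLRDRRR INVALID (collision), skipped
Fold 3: move[8]->D => DRRURDRRD VALID

Answer: XXV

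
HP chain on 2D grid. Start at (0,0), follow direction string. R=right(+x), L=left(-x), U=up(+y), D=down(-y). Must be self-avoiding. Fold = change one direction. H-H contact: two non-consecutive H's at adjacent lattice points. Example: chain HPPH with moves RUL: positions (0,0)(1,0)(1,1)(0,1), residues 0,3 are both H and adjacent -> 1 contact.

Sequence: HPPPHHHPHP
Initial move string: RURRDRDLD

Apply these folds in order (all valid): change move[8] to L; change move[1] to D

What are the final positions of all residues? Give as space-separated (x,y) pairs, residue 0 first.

Answer: (0,0) (1,0) (1,-1) (2,-1) (3,-1) (3,-2) (4,-2) (4,-3) (3,-3) (2,-3)

Derivation:
Initial moves: RURRDRDLD
Fold: move[8]->L => RURRDRDLL (positions: [(0, 0), (1, 0), (1, 1), (2, 1), (3, 1), (3, 0), (4, 0), (4, -1), (3, -1), (2, -1)])
Fold: move[1]->D => RDRRDRDLL (positions: [(0, 0), (1, 0), (1, -1), (2, -1), (3, -1), (3, -2), (4, -2), (4, -3), (3, -3), (2, -3)])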